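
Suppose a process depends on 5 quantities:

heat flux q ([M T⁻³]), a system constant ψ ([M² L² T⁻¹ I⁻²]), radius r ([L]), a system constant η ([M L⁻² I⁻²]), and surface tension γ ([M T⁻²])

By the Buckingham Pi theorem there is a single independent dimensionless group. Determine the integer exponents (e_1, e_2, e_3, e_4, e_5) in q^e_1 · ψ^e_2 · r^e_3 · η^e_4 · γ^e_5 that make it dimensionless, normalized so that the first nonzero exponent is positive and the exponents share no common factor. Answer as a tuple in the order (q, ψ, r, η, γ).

(1, 1, -4, -1, -2)

M: e_1·(1) + e_2·(2) + e_3·(0) + e_4·(1) + e_5·(1) = 0
L: e_1·(0) + e_2·(2) + e_3·(1) + e_4·(-2) + e_5·(0) = 0
T: e_1·(-3) + e_2·(-1) + e_3·(0) + e_4·(0) + e_5·(-2) = 0
I: e_1·(0) + e_2·(-2) + e_3·(0) + e_4·(-2) + e_5·(0) = 0
Solving this homogeneous linear system for the smallest-integer solution (first nonzero entry positive) gives (1, 1, -4, -1, -2).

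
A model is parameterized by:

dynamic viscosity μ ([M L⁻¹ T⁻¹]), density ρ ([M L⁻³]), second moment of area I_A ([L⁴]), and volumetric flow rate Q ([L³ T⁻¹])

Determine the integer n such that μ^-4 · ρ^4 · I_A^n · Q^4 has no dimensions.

Balance the L exponent: (4)·n from I_A, plus −4·(-1) + 4·(-3) + 4·(3) = 4 from the rest, must sum to zero.
4n + 4 = 0, so n = -1.

-1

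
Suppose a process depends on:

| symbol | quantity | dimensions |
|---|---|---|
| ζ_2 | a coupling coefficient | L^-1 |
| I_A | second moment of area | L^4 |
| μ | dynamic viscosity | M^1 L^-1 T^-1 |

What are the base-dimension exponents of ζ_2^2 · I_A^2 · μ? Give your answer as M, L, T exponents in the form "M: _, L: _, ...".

Collect each base-dimension exponent across the product:
  M: 2·(0) + 2·(0) + (1) = 1
  L: 2·(-1) + 2·(4) + (-1) = 5
  T: 2·(0) + 2·(0) + (-1) = -1
So the dimensions are [M L⁵ T⁻¹].

M: 1, L: 5, T: -1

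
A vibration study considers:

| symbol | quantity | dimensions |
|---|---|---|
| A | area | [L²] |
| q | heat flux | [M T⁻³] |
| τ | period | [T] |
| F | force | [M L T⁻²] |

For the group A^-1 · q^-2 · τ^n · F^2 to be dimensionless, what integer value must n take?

Balance the T exponent: (1)·n from τ, plus −(0) − 2·(-3) + 2·(-2) = 2 from the rest, must sum to zero.
n + 2 = 0, so n = -2.

-2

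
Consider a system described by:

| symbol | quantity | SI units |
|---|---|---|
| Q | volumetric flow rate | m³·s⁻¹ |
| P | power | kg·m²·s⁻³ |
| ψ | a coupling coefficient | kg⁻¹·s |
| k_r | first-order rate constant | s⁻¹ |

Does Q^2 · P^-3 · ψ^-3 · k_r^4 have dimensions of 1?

yes

Sum the exponent of each base dimension across the product:
  M: 2·[Q]_M − 3·[P]_M − 3·[ψ]_M + 4·[k_r]_M = 2·(0) − 3·(1) − 3·(-1) + 4·(0) = 0
  L: 2·[Q]_L − 3·[P]_L − 3·[ψ]_L + 4·[k_r]_L = 2·(3) − 3·(2) − 3·(0) + 4·(0) = 0
  T: 2·[Q]_T − 3·[P]_T − 3·[ψ]_T + 4·[k_r]_T = 2·(-1) − 3·(-3) − 3·(1) + 4·(-1) = 0
All base exponents vanish — dimensionless.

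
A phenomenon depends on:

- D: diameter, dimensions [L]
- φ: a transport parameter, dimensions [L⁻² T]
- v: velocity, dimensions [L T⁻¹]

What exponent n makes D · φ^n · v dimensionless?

Balance the L exponent: (-2)·n from φ, plus (1) + (1) = 2 from the rest, must sum to zero.
-2n + 2 = 0, so n = 1.

1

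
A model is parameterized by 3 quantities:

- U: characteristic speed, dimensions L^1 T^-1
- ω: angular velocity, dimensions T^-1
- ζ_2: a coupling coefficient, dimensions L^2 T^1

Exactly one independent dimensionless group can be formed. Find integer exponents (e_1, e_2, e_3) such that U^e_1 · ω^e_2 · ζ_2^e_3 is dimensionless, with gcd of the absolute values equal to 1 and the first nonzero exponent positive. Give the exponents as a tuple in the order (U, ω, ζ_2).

(2, -3, -1)

L: e_1·(1) + e_2·(0) + e_3·(2) = 0
T: e_1·(-1) + e_2·(-1) + e_3·(1) = 0
Solving this homogeneous linear system for the smallest-integer solution (first nonzero entry positive) gives (2, -3, -1).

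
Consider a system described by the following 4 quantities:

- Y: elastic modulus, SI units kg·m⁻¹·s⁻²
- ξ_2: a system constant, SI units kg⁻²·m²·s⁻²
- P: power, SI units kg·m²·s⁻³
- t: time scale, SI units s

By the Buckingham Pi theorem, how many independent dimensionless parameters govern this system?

1

There are 4 variables and 3 base dimensions (M, L, T).
The dimension matrix has rank 3.
Independent dimensionless groups: 4 − 3 = 1.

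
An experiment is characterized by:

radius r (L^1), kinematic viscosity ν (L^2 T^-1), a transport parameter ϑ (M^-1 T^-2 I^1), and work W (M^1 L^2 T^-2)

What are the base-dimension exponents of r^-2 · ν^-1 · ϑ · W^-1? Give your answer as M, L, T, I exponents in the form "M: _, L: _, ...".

Collect each base-dimension exponent across the product:
  M: −2·(0) − (0) + (-1) − (1) = -2
  L: −2·(1) − (2) + (0) − (2) = -6
  T: −2·(0) − (-1) + (-2) − (-2) = 1
  I: −2·(0) − (0) + (1) − (0) = 1
So the dimensions are [M⁻² L⁻⁶ T I].

M: -2, L: -6, T: 1, I: 1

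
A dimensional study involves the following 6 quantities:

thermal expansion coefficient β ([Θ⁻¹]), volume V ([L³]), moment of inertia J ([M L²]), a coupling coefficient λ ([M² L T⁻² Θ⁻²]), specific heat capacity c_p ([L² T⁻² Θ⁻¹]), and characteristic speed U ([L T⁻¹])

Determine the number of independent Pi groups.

2

There are 6 variables and 4 base dimensions (M, L, T, Θ).
The dimension matrix has rank 4.
Independent dimensionless groups: 6 − 4 = 2.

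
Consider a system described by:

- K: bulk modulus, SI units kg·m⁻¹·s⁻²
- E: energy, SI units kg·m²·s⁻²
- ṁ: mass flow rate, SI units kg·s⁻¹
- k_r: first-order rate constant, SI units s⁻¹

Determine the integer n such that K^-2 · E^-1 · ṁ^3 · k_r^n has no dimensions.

Balance the T exponent: (-1)·n from k_r, plus −2·(-2) − (-2) + 3·(-1) = 3 from the rest, must sum to zero.
−n + 3 = 0, so n = 3.

3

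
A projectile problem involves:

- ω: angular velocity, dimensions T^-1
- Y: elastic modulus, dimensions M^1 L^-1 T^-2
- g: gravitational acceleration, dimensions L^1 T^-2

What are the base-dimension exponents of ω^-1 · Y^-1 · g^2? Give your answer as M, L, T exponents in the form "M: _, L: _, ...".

M: -1, L: 3, T: -1

Collect each base-dimension exponent across the product:
  M: −(0) − (1) + 2·(0) = -1
  L: −(0) − (-1) + 2·(1) = 3
  T: −(-1) − (-2) + 2·(-2) = -1
So the dimensions are [M⁻¹ L³ T⁻¹].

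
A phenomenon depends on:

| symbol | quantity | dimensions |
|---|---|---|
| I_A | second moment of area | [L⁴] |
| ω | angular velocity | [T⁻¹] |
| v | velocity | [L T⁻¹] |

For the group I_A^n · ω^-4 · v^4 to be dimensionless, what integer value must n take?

-1

Balance the L exponent: (4)·n from I_A, plus −4·(0) + 4·(1) = 4 from the rest, must sum to zero.
4n + 4 = 0, so n = -1.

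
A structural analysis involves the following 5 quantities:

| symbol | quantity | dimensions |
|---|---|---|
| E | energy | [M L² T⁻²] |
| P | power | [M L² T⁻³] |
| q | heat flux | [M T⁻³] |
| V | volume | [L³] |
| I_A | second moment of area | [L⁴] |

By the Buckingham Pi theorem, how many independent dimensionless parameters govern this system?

There are 5 variables and 3 base dimensions (M, L, T).
The dimension matrix has rank 3.
Independent dimensionless groups: 5 − 3 = 2.

2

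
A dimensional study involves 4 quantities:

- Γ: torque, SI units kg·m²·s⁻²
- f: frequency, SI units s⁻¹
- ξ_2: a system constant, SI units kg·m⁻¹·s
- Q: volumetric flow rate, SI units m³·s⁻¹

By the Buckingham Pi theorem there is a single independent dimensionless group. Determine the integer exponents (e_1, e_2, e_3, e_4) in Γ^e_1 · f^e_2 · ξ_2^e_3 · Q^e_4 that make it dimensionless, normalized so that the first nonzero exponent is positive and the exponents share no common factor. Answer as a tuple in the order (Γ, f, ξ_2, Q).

M: e_1·(1) + e_2·(0) + e_3·(1) + e_4·(0) = 0
L: e_1·(2) + e_2·(0) + e_3·(-1) + e_4·(3) = 0
T: e_1·(-2) + e_2·(-1) + e_3·(1) + e_4·(-1) = 0
Solving this homogeneous linear system for the smallest-integer solution (first nonzero entry positive) gives (1, -2, -1, -1).

(1, -2, -1, -1)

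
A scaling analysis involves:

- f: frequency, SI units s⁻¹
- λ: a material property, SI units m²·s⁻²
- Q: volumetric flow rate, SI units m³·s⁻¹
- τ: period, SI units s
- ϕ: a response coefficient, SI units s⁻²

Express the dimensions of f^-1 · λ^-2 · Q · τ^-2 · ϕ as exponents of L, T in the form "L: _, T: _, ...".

L: -1, T: 0

Collect each base-dimension exponent across the product:
  L: −(0) − 2·(2) + (3) − 2·(0) + (0) = -1
  T: −(-1) − 2·(-2) + (-1) − 2·(1) + (-2) = 0
So the dimensions are [L⁻¹].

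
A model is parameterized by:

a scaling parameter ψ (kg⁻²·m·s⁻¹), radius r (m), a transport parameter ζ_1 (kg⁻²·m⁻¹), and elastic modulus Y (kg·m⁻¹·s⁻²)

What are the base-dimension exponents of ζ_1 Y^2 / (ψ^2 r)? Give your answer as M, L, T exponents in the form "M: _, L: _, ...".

M: 4, L: -6, T: -2

Collect each base-dimension exponent across the product:
  M: −2·(-2) − (0) + (-2) + 2·(1) = 4
  L: −2·(1) − (1) + (-1) + 2·(-1) = -6
  T: −2·(-1) − (0) + (0) + 2·(-2) = -2
So the dimensions are [M⁴ L⁻⁶ T⁻²].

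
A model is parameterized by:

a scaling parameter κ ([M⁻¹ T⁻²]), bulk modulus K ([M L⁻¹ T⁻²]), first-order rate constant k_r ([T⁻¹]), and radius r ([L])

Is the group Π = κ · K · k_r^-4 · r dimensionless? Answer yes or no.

yes

Sum the exponent of each base dimension across the product:
  M: [κ]_M + [K]_M − 4·[k_r]_M + [r]_M = (-1) + (1) − 4·(0) + (0) = 0
  L: [κ]_L + [K]_L − 4·[k_r]_L + [r]_L = (0) + (-1) − 4·(0) + (1) = 0
  T: [κ]_T + [K]_T − 4·[k_r]_T + [r]_T = (-2) + (-2) − 4·(-1) + (0) = 0
All base exponents vanish — dimensionless.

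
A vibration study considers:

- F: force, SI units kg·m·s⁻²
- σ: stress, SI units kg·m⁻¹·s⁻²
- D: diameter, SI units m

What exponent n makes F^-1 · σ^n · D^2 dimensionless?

1

Balance the M exponent: (1)·n from σ, plus −(1) + 2·(0) = -1 from the rest, must sum to zero.
n − 1 = 0, so n = 1.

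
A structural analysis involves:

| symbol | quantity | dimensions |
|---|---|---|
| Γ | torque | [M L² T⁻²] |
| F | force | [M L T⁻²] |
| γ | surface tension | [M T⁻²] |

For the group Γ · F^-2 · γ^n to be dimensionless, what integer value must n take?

Balance the M exponent: (1)·n from γ, plus (1) − 2·(1) = -1 from the rest, must sum to zero.
n − 1 = 0, so n = 1.

1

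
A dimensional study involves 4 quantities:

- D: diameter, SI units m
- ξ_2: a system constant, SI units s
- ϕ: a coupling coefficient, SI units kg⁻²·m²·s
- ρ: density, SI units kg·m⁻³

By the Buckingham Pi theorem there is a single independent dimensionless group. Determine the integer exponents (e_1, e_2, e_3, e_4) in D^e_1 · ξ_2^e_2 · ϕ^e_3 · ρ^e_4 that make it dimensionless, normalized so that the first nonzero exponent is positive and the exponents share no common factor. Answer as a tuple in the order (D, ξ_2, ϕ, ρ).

M: e_1·(0) + e_2·(0) + e_3·(-2) + e_4·(1) = 0
L: e_1·(1) + e_2·(0) + e_3·(2) + e_4·(-3) = 0
T: e_1·(0) + e_2·(1) + e_3·(1) + e_4·(0) = 0
Solving this homogeneous linear system for the smallest-integer solution (first nonzero entry positive) gives (4, -1, 1, 2).

(4, -1, 1, 2)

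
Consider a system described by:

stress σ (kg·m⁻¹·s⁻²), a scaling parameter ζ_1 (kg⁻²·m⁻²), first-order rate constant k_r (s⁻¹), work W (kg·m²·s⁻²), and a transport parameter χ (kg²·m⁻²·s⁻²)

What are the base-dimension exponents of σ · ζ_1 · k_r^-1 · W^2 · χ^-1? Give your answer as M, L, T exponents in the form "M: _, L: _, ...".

Collect each base-dimension exponent across the product:
  M: (1) + (-2) − (0) + 2·(1) − (2) = -1
  L: (-1) + (-2) − (0) + 2·(2) − (-2) = 3
  T: (-2) + (0) − (-1) + 2·(-2) − (-2) = -3
So the dimensions are [M⁻¹ L³ T⁻³].

M: -1, L: 3, T: -3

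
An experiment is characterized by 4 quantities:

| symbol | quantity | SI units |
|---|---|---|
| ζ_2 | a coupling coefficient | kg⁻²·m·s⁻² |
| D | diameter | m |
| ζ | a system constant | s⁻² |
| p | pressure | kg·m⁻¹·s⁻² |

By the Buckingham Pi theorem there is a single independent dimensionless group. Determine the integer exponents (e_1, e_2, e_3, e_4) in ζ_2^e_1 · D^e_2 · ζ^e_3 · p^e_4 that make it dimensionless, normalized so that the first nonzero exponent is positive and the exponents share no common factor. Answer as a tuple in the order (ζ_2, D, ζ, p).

(1, 1, -3, 2)

M: e_1·(-2) + e_2·(0) + e_3·(0) + e_4·(1) = 0
L: e_1·(1) + e_2·(1) + e_3·(0) + e_4·(-1) = 0
T: e_1·(-2) + e_2·(0) + e_3·(-2) + e_4·(-2) = 0
Solving this homogeneous linear system for the smallest-integer solution (first nonzero entry positive) gives (1, 1, -3, 2).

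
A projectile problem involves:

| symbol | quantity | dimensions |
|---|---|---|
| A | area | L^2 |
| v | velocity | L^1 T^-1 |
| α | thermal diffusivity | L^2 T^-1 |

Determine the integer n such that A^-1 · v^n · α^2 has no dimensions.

Balance the L exponent: (1)·n from v, plus −(2) + 2·(2) = 2 from the rest, must sum to zero.
n + 2 = 0, so n = -2.

-2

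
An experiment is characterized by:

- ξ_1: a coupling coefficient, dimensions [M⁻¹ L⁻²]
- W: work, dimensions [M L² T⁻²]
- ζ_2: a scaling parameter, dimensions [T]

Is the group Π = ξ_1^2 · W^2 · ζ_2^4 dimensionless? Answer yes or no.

Sum the exponent of each base dimension across the product:
  M: 2·[ξ_1]_M + 2·[W]_M + 4·[ζ_2]_M = 2·(-1) + 2·(1) + 4·(0) = 0
  L: 2·[ξ_1]_L + 2·[W]_L + 4·[ζ_2]_L = 2·(-2) + 2·(2) + 4·(0) = 0
  T: 2·[ξ_1]_T + 2·[W]_T + 4·[ζ_2]_T = 2·(0) + 2·(-2) + 4·(1) = 0
All base exponents vanish — dimensionless.

yes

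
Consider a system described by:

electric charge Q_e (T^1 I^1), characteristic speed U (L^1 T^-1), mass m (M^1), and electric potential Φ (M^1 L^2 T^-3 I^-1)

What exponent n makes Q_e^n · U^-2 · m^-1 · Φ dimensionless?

1

Balance the T exponent: (1)·n from Q_e, plus −2·(-1) − (0) + (-3) = -1 from the rest, must sum to zero.
n − 1 = 0, so n = 1.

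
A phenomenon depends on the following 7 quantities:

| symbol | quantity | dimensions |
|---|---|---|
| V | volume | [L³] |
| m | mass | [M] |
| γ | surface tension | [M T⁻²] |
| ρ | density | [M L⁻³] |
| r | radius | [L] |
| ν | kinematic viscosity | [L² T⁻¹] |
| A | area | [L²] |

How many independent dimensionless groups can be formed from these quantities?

4

There are 7 variables and 3 base dimensions (M, L, T).
The dimension matrix has rank 3.
Independent dimensionless groups: 7 − 3 = 4.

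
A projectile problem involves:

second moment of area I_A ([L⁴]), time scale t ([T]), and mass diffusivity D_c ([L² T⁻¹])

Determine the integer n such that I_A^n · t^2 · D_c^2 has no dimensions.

Balance the L exponent: (4)·n from I_A, plus 2·(0) + 2·(2) = 4 from the rest, must sum to zero.
4n + 4 = 0, so n = -1.

-1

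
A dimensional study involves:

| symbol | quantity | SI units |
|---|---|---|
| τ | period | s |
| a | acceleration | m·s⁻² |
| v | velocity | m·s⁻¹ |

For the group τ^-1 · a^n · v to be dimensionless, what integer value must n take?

-1

Balance the L exponent: (1)·n from a, plus −(0) + (1) = 1 from the rest, must sum to zero.
n + 1 = 0, so n = -1.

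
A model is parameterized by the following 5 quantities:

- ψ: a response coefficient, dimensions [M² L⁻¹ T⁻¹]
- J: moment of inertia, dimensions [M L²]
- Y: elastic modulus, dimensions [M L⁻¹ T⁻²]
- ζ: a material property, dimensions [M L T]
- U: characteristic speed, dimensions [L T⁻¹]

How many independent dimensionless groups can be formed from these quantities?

There are 5 variables and 3 base dimensions (M, L, T).
The dimension matrix has rank 3.
Independent dimensionless groups: 5 − 3 = 2.

2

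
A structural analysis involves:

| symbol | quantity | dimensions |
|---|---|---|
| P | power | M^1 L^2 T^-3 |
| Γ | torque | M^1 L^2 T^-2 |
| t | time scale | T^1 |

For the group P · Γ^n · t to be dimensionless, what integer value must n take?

Balance the M exponent: (1)·n from Γ, plus (1) + (0) = 1 from the rest, must sum to zero.
n + 1 = 0, so n = -1.

-1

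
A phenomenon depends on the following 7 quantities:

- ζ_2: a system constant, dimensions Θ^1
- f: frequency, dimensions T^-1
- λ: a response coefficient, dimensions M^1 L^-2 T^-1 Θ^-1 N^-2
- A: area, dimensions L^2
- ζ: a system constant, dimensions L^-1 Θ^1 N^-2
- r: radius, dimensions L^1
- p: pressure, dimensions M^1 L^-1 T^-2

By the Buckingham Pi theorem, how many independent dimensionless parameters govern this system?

There are 7 variables and 5 base dimensions (M, L, T, Θ, N).
The dimension matrix has rank 5.
Independent dimensionless groups: 7 − 5 = 2.

2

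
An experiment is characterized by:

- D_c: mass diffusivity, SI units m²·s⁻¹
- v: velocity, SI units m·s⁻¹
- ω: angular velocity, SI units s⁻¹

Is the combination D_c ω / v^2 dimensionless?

Sum the exponent of each base dimension across the product:
  M: [D_c]_M − 2·[v]_M + [ω]_M = (0) − 2·(0) + (0) = 0
  L: [D_c]_L − 2·[v]_L + [ω]_L = (2) − 2·(1) + (0) = 0
  T: [D_c]_T − 2·[v]_T + [ω]_T = (-1) − 2·(-1) + (-1) = 0
  Θ: [D_c]_Θ − 2·[v]_Θ + [ω]_Θ = (0) − 2·(0) + (0) = 0
All base exponents vanish — dimensionless.

yes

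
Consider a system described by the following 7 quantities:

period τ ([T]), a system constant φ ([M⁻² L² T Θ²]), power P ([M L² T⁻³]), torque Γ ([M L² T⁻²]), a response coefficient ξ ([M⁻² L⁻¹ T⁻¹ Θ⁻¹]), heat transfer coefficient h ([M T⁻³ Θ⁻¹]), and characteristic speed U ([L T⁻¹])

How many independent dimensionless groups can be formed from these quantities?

3

There are 7 variables and 4 base dimensions (M, L, T, Θ).
The dimension matrix has rank 4.
Independent dimensionless groups: 7 − 4 = 3.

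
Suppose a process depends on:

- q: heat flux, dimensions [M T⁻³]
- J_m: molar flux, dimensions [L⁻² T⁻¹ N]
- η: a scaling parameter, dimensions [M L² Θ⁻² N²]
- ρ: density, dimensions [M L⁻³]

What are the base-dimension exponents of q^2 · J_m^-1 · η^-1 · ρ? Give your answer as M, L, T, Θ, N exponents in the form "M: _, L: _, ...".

M: 2, L: -3, T: -5, Θ: 2, N: -3

Collect each base-dimension exponent across the product:
  M: 2·(1) − (0) − (1) + (1) = 2
  L: 2·(0) − (-2) − (2) + (-3) = -3
  T: 2·(-3) − (-1) − (0) + (0) = -5
  Θ: 2·(0) − (0) − (-2) + (0) = 2
  N: 2·(0) − (1) − (2) + (0) = -3
So the dimensions are [M² L⁻³ T⁻⁵ Θ² N⁻³].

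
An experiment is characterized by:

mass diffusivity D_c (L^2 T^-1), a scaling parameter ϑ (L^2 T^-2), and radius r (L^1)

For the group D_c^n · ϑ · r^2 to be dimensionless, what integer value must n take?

-2

Balance the L exponent: (2)·n from D_c, plus (2) + 2·(1) = 4 from the rest, must sum to zero.
2n + 4 = 0, so n = -2.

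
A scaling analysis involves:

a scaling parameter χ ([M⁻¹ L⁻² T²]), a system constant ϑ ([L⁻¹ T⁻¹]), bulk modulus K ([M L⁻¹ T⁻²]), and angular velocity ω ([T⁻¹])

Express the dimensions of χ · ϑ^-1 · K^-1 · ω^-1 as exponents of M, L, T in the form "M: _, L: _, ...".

Collect each base-dimension exponent across the product:
  M: (-1) − (0) − (1) − (0) = -2
  L: (-2) − (-1) − (-1) − (0) = 0
  T: (2) − (-1) − (-2) − (-1) = 6
So the dimensions are [M⁻² T⁶].

M: -2, L: 0, T: 6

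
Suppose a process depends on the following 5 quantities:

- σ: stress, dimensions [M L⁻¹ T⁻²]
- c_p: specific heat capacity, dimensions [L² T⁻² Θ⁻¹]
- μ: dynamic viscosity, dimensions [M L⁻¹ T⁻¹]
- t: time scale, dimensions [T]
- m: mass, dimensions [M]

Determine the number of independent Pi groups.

There are 5 variables and 4 base dimensions (M, L, T, Θ).
The dimension matrix has rank 4.
Independent dimensionless groups: 5 − 4 = 1.

1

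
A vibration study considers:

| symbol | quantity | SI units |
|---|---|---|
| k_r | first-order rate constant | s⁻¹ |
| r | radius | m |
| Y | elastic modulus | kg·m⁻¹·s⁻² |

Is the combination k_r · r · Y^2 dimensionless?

Sum the exponent of each base dimension across the product:
  M: [k_r]_M + [r]_M + 2·[Y]_M = (0) + (0) + 2·(1) = 2
  L: [k_r]_L + [r]_L + 2·[Y]_L = (0) + (1) + 2·(-1) = -1
  T: [k_r]_T + [r]_T + 2·[Y]_T = (-1) + (0) + 2·(-2) = -5
Net dimensions [M² L⁻¹ T⁻⁵] ≠ [1] — not dimensionless.

no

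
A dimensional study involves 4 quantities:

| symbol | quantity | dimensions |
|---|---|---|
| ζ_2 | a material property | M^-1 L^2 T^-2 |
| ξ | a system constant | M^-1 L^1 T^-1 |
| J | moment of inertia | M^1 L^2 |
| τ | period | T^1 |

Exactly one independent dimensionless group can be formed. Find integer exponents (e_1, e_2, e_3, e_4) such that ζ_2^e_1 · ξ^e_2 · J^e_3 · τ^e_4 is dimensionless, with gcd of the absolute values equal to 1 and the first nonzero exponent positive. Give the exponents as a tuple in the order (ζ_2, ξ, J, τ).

(3, -4, -1, 2)

M: e_1·(-1) + e_2·(-1) + e_3·(1) + e_4·(0) = 0
L: e_1·(2) + e_2·(1) + e_3·(2) + e_4·(0) = 0
T: e_1·(-2) + e_2·(-1) + e_3·(0) + e_4·(1) = 0
Solving this homogeneous linear system for the smallest-integer solution (first nonzero entry positive) gives (3, -4, -1, 2).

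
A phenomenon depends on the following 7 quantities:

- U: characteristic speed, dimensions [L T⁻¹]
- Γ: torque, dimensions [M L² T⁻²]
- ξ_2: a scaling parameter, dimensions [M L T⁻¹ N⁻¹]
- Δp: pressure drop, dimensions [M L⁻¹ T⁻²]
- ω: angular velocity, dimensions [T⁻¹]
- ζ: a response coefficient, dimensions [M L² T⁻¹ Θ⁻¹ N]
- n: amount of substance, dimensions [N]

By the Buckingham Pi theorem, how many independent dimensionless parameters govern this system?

There are 7 variables and 5 base dimensions (M, L, T, Θ, N).
The dimension matrix has rank 5.
Independent dimensionless groups: 7 − 5 = 2.

2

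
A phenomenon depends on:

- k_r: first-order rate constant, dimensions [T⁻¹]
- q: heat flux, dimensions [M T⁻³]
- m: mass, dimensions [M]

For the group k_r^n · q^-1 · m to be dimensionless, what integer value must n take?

3

Balance the T exponent: (-1)·n from k_r, plus −(-3) + (0) = 3 from the rest, must sum to zero.
−n + 3 = 0, so n = 3.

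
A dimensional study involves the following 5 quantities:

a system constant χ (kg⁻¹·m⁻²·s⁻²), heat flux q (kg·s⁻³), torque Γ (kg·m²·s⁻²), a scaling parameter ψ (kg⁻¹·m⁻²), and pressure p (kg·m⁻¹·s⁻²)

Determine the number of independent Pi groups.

2

There are 5 variables and 3 base dimensions (M, L, T).
The dimension matrix has rank 3.
Independent dimensionless groups: 5 − 3 = 2.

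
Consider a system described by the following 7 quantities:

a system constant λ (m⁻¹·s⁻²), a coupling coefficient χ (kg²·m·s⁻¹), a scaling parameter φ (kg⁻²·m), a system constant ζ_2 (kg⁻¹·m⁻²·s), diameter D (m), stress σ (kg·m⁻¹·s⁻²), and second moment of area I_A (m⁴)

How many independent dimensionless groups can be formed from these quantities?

There are 7 variables and 3 base dimensions (M, L, T).
The dimension matrix has rank 3.
Independent dimensionless groups: 7 − 3 = 4.

4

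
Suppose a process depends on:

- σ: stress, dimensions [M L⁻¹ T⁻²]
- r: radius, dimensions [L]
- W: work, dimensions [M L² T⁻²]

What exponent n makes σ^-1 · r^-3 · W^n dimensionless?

Balance the M exponent: (1)·n from W, plus −(1) − 3·(0) = -1 from the rest, must sum to zero.
n − 1 = 0, so n = 1.

1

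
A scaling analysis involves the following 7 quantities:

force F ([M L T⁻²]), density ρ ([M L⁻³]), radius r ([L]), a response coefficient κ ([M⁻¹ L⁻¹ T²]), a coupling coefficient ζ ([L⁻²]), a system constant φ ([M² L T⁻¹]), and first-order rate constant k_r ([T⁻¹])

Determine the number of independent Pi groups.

4

There are 7 variables and 3 base dimensions (M, L, T).
The dimension matrix has rank 3.
Independent dimensionless groups: 7 − 3 = 4.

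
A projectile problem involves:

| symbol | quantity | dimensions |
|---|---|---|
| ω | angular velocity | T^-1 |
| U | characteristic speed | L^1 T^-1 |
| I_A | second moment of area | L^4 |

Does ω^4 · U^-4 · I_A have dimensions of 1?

yes

Sum the exponent of each base dimension across the product:
  M: 4·[ω]_M − 4·[U]_M + [I_A]_M = 4·(0) − 4·(0) + (0) = 0
  L: 4·[ω]_L − 4·[U]_L + [I_A]_L = 4·(0) − 4·(1) + (4) = 0
  T: 4·[ω]_T − 4·[U]_T + [I_A]_T = 4·(-1) − 4·(-1) + (0) = 0
All base exponents vanish — dimensionless.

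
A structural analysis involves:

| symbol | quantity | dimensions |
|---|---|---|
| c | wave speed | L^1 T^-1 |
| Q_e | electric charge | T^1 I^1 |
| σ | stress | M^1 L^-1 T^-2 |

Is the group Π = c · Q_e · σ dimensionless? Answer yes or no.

no

Sum the exponent of each base dimension across the product:
  M: [c]_M + [Q_e]_M + [σ]_M = (0) + (0) + (1) = 1
  L: [c]_L + [Q_e]_L + [σ]_L = (1) + (0) + (-1) = 0
  T: [c]_T + [Q_e]_T + [σ]_T = (-1) + (1) + (-2) = -2
  I: [c]_I + [Q_e]_I + [σ]_I = (0) + (1) + (0) = 1
Net dimensions [M T⁻² I] ≠ [1] — not dimensionless.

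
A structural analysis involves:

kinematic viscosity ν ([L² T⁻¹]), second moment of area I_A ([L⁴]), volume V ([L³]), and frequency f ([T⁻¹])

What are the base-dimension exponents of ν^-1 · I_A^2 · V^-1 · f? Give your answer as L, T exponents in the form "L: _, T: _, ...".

L: 3, T: 0

Collect each base-dimension exponent across the product:
  L: −(2) + 2·(4) − (3) + (0) = 3
  T: −(-1) + 2·(0) − (0) + (-1) = 0
So the dimensions are [L³].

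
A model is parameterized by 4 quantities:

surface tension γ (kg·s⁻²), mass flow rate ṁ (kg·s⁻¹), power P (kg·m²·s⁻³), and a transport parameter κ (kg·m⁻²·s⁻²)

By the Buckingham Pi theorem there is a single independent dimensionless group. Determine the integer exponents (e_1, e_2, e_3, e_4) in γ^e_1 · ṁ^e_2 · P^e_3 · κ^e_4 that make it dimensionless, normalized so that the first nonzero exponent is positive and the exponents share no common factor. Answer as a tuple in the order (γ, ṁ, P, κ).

(3, -1, -1, -1)

M: e_1·(1) + e_2·(1) + e_3·(1) + e_4·(1) = 0
L: e_1·(0) + e_2·(0) + e_3·(2) + e_4·(-2) = 0
T: e_1·(-2) + e_2·(-1) + e_3·(-3) + e_4·(-2) = 0
Solving this homogeneous linear system for the smallest-integer solution (first nonzero entry positive) gives (3, -1, -1, -1).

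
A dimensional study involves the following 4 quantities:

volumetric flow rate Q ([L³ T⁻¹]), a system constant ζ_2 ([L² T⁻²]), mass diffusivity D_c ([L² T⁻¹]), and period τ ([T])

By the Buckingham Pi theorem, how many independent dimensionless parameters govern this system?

There are 4 variables and 2 base dimensions (L, T).
The dimension matrix has rank 2.
Independent dimensionless groups: 4 − 2 = 2.

2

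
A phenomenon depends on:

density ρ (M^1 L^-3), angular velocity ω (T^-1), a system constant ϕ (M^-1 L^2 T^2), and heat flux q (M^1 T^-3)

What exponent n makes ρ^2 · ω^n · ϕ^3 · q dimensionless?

Balance the T exponent: (-1)·n from ω, plus 2·(0) + 3·(2) + (-3) = 3 from the rest, must sum to zero.
−n + 3 = 0, so n = 3.

3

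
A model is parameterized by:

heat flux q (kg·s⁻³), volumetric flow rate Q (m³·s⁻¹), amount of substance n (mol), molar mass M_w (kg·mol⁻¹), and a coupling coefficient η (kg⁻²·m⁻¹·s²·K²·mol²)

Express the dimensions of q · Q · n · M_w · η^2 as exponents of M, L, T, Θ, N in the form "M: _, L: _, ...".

M: -2, L: 1, T: 0, Θ: 4, N: 4

Collect each base-dimension exponent across the product:
  M: (1) + (0) + (0) + (1) + 2·(-2) = -2
  L: (0) + (3) + (0) + (0) + 2·(-1) = 1
  T: (-3) + (-1) + (0) + (0) + 2·(2) = 0
  Θ: (0) + (0) + (0) + (0) + 2·(2) = 4
  N: (0) + (0) + (1) + (-1) + 2·(2) = 4
So the dimensions are [M⁻² L Θ⁴ N⁴].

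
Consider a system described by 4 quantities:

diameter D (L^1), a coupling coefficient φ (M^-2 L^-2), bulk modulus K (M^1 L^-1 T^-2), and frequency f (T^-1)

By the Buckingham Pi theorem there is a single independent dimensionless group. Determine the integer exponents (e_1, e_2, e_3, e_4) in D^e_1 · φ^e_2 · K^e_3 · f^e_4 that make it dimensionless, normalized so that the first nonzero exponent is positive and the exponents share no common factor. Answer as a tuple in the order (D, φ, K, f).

(4, 1, 2, -4)

M: e_1·(0) + e_2·(-2) + e_3·(1) + e_4·(0) = 0
L: e_1·(1) + e_2·(-2) + e_3·(-1) + e_4·(0) = 0
T: e_1·(0) + e_2·(0) + e_3·(-2) + e_4·(-1) = 0
Solving this homogeneous linear system for the smallest-integer solution (first nonzero entry positive) gives (4, 1, 2, -4).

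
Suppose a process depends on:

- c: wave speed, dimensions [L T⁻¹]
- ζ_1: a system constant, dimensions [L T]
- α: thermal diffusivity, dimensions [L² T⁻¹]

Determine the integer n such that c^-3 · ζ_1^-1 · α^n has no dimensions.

Balance the L exponent: (2)·n from α, plus −3·(1) − (1) = -4 from the rest, must sum to zero.
2n − 4 = 0, so n = 2.

2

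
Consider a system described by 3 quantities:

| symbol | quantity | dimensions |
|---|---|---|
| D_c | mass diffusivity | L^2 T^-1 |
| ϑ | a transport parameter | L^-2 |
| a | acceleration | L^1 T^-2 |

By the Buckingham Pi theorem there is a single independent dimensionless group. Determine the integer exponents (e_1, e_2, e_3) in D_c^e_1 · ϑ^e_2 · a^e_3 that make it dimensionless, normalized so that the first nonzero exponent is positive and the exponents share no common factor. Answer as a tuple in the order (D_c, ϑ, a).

L: e_1·(2) + e_2·(-2) + e_3·(1) = 0
T: e_1·(-1) + e_2·(0) + e_3·(-2) = 0
Solving this homogeneous linear system for the smallest-integer solution (first nonzero entry positive) gives (4, 3, -2).

(4, 3, -2)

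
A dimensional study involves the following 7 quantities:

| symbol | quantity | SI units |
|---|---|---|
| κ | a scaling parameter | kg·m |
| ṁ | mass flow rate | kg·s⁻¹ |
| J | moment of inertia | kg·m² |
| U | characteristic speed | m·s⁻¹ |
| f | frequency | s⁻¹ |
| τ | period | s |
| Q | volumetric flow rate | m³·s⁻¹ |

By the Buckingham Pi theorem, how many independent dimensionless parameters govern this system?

4

There are 7 variables and 3 base dimensions (M, L, T).
The dimension matrix has rank 3.
Independent dimensionless groups: 7 − 3 = 4.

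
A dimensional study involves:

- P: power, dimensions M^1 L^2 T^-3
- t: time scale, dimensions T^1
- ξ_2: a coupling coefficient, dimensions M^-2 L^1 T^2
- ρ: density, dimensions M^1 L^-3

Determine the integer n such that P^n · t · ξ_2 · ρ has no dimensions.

1

Balance the M exponent: (1)·n from P, plus (0) + (-2) + (1) = -1 from the rest, must sum to zero.
n − 1 = 0, so n = 1.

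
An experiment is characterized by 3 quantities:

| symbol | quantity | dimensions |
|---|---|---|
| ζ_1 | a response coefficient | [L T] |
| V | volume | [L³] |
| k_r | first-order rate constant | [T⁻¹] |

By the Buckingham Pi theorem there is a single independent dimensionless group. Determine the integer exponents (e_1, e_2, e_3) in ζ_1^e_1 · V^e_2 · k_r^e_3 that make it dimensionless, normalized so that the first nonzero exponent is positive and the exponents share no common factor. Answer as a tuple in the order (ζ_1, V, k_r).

L: e_1·(1) + e_2·(3) + e_3·(0) = 0
T: e_1·(1) + e_2·(0) + e_3·(-1) = 0
Solving this homogeneous linear system for the smallest-integer solution (first nonzero entry positive) gives (3, -1, 3).

(3, -1, 3)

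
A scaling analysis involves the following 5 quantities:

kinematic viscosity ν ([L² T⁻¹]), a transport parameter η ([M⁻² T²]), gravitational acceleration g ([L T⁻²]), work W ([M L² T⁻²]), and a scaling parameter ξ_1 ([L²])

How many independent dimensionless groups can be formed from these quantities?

There are 5 variables and 3 base dimensions (M, L, T).
The dimension matrix has rank 3.
Independent dimensionless groups: 5 − 3 = 2.

2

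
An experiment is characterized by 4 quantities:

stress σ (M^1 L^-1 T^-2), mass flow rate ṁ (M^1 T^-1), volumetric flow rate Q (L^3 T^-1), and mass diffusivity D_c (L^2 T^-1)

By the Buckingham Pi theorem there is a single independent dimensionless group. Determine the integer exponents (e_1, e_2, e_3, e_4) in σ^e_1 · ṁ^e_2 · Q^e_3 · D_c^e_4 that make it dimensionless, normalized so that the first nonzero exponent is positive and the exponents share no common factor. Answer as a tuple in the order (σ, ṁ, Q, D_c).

(1, -1, 3, -4)

M: e_1·(1) + e_2·(1) + e_3·(0) + e_4·(0) = 0
L: e_1·(-1) + e_2·(0) + e_3·(3) + e_4·(2) = 0
T: e_1·(-2) + e_2·(-1) + e_3·(-1) + e_4·(-1) = 0
Solving this homogeneous linear system for the smallest-integer solution (first nonzero entry positive) gives (1, -1, 3, -4).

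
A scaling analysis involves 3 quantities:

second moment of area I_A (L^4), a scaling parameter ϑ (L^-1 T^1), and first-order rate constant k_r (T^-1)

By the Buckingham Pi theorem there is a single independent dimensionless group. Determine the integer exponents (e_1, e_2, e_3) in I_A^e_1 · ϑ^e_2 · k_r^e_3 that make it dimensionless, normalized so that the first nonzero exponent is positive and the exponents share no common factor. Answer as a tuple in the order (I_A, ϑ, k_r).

(1, 4, 4)

L: e_1·(4) + e_2·(-1) + e_3·(0) = 0
T: e_1·(0) + e_2·(1) + e_3·(-1) = 0
Solving this homogeneous linear system for the smallest-integer solution (first nonzero entry positive) gives (1, 4, 4).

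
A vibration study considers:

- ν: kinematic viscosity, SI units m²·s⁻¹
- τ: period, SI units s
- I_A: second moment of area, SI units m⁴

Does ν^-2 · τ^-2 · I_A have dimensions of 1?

Sum the exponent of each base dimension across the product:
  L: −2·[ν]_L − 2·[τ]_L + [I_A]_L = −2·(2) − 2·(0) + (4) = 0
  T: −2·[ν]_T − 2·[τ]_T + [I_A]_T = −2·(-1) − 2·(1) + (0) = 0
All base exponents vanish — dimensionless.

yes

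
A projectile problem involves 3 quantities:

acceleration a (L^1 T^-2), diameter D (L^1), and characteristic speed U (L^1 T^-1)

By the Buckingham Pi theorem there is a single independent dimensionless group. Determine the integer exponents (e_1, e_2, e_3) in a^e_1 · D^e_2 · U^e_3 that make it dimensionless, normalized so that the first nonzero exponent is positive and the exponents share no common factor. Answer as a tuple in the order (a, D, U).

(1, 1, -2)

L: e_1·(1) + e_2·(1) + e_3·(1) = 0
T: e_1·(-2) + e_2·(0) + e_3·(-1) = 0
Solving this homogeneous linear system for the smallest-integer solution (first nonzero entry positive) gives (1, 1, -2).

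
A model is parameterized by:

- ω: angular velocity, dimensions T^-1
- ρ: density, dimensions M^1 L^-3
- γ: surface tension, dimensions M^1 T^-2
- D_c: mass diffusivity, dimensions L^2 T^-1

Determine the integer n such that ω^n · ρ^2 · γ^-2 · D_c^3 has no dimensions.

Balance the T exponent: (-1)·n from ω, plus 2·(0) − 2·(-2) + 3·(-1) = 1 from the rest, must sum to zero.
−n + 1 = 0, so n = 1.

1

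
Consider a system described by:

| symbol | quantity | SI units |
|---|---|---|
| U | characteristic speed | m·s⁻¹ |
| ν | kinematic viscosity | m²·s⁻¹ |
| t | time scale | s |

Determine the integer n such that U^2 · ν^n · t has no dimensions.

-1

Balance the L exponent: (2)·n from ν, plus 2·(1) + (0) = 2 from the rest, must sum to zero.
2n + 2 = 0, so n = -1.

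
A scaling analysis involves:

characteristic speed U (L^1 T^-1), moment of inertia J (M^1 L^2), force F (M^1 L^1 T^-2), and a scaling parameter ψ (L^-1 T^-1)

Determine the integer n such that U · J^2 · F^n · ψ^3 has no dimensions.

Balance the M exponent: (1)·n from F, plus (0) + 2·(1) + 3·(0) = 2 from the rest, must sum to zero.
n + 2 = 0, so n = -2.

-2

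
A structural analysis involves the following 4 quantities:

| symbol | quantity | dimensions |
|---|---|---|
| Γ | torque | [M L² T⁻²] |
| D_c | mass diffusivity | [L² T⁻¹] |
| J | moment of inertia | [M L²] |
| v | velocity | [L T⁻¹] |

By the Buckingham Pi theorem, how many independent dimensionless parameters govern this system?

1

There are 4 variables and 3 base dimensions (M, L, T).
The dimension matrix has rank 3.
Independent dimensionless groups: 4 − 3 = 1.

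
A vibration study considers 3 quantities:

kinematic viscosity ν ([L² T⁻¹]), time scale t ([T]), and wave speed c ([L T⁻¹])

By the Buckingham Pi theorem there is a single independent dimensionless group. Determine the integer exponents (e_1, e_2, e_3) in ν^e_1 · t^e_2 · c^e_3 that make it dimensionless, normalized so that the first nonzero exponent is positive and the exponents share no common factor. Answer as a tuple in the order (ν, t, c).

L: e_1·(2) + e_2·(0) + e_3·(1) = 0
T: e_1·(-1) + e_2·(1) + e_3·(-1) = 0
Solving this homogeneous linear system for the smallest-integer solution (first nonzero entry positive) gives (1, -1, -2).

(1, -1, -2)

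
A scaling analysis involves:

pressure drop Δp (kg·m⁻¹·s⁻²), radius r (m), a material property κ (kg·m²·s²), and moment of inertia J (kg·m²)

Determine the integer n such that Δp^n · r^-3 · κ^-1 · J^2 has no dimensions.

Balance the M exponent: (1)·n from Δp, plus −3·(0) − (1) + 2·(1) = 1 from the rest, must sum to zero.
n + 1 = 0, so n = -1.

-1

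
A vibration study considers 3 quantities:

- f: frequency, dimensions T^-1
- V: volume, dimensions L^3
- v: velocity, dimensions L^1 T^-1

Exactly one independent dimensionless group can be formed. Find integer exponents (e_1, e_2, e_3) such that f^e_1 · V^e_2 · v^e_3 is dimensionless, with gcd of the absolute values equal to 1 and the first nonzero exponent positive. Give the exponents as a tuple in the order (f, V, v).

L: e_1·(0) + e_2·(3) + e_3·(1) = 0
T: e_1·(-1) + e_2·(0) + e_3·(-1) = 0
Solving this homogeneous linear system for the smallest-integer solution (first nonzero entry positive) gives (3, 1, -3).

(3, 1, -3)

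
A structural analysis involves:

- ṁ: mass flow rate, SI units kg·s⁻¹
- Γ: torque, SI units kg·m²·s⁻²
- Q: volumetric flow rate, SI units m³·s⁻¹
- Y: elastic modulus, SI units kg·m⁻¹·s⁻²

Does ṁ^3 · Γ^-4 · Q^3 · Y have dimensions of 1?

yes

Sum the exponent of each base dimension across the product:
  M: 3·[ṁ]_M − 4·[Γ]_M + 3·[Q]_M + [Y]_M = 3·(1) − 4·(1) + 3·(0) + (1) = 0
  L: 3·[ṁ]_L − 4·[Γ]_L + 3·[Q]_L + [Y]_L = 3·(0) − 4·(2) + 3·(3) + (-1) = 0
  T: 3·[ṁ]_T − 4·[Γ]_T + 3·[Q]_T + [Y]_T = 3·(-1) − 4·(-2) + 3·(-1) + (-2) = 0
All base exponents vanish — dimensionless.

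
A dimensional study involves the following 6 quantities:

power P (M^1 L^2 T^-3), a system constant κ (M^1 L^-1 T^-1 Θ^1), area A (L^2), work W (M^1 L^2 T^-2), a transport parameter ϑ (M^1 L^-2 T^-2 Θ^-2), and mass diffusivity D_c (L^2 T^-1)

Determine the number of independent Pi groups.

There are 6 variables and 4 base dimensions (M, L, T, Θ).
The dimension matrix has rank 4.
Independent dimensionless groups: 6 − 4 = 2.

2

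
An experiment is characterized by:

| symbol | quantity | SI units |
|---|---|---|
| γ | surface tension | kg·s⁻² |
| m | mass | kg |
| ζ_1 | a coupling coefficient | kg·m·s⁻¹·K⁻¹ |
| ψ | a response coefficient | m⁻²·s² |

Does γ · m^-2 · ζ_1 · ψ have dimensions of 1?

no

Sum the exponent of each base dimension across the product:
  M: [γ]_M − 2·[m]_M + [ζ_1]_M + [ψ]_M = (1) − 2·(1) + (1) + (0) = 0
  L: [γ]_L − 2·[m]_L + [ζ_1]_L + [ψ]_L = (0) − 2·(0) + (1) + (-2) = -1
  T: [γ]_T − 2·[m]_T + [ζ_1]_T + [ψ]_T = (-2) − 2·(0) + (-1) + (2) = -1
  Θ: [γ]_Θ − 2·[m]_Θ + [ζ_1]_Θ + [ψ]_Θ = (0) − 2·(0) + (-1) + (0) = -1
Net dimensions [L⁻¹ T⁻¹ Θ⁻¹] ≠ [1] — not dimensionless.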